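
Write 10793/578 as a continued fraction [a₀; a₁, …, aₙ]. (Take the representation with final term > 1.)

10793 = 18*578 + 389
578 = 1*389 + 189
389 = 2*189 + 11
189 = 17*11 + 2
11 = 5*2 + 1
2 = 2*1 + 0  (stop)
So 10793/578 = [18; 1, 2, 17, 5, 2].

[18; 1, 2, 17, 5, 2]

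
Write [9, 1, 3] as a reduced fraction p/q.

Using pₖ = aₖpₖ₋₁ + pₖ₋₂ and qₖ = aₖqₖ₋₁ + qₖ₋₂:
  k=0: a=9, p=9, q=1
  k=1: a=1, p=10, q=1
  k=2: a=3, p=39, q=4

39/4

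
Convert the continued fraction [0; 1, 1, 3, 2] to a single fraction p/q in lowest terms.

9/16

Using pₖ = aₖpₖ₋₁ + pₖ₋₂ and qₖ = aₖqₖ₋₁ + qₖ₋₂:
  k=0: a=0, p=0, q=1
  k=1: a=1, p=1, q=1
  k=2: a=1, p=1, q=2
  k=3: a=3, p=4, q=7
  k=4: a=2, p=9, q=16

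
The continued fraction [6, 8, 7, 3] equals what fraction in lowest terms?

1096/179

Using pₖ = aₖpₖ₋₁ + pₖ₋₂ and qₖ = aₖqₖ₋₁ + qₖ₋₂:
  k=0: a=6, p=6, q=1
  k=1: a=8, p=49, q=8
  k=2: a=7, p=349, q=57
  k=3: a=3, p=1096, q=179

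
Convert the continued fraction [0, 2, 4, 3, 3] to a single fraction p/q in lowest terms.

43/96

Using pₖ = aₖpₖ₋₁ + pₖ₋₂ and qₖ = aₖqₖ₋₁ + qₖ₋₂:
  k=0: a=0, p=0, q=1
  k=1: a=2, p=1, q=2
  k=2: a=4, p=4, q=9
  k=3: a=3, p=13, q=29
  k=4: a=3, p=43, q=96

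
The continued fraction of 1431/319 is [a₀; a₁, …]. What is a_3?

4

1431 = 4·319 + 155   →  a_0 = 4
319 = 2·155 + 9   →  a_1 = 2
155 = 17·9 + 2   →  a_2 = 17
9 = 4·2 + 1   →  a_3 = 4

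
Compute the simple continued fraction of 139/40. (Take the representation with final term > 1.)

139 = 3·40 + 19
40 = 2·19 + 2
19 = 9·2 + 1
2 = 2·1 + 0  (stop)
So 139/40 = [3; 2, 9, 2].

[3; 2, 9, 2]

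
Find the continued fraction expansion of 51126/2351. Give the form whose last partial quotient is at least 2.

[21; 1, 2, 1, 17, 16, 2]

51126 = 21×2351 + 1755
2351 = 1×1755 + 596
1755 = 2×596 + 563
596 = 1×563 + 33
563 = 17×33 + 2
33 = 16×2 + 1
2 = 2×1 + 0  (stop)
So 51126/2351 = [21; 1, 2, 1, 17, 16, 2].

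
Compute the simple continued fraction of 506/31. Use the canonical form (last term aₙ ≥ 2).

[16; 3, 10]

506 = 16×31 + 10
31 = 3×10 + 1
10 = 10×1 + 0  (stop)
So 506/31 = [16; 3, 10].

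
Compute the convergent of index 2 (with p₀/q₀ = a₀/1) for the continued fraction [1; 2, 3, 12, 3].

10/7

Using pₖ = aₖpₖ₋₁ + pₖ₋₂, qₖ = aₖqₖ₋₁ + qₖ₋₂ (with p₋₁=1, p₋₂=0, q₋₁=0, q₋₂=1):
  k=0: a=1, p=1, q=1
  k=1: a=2, p=3, q=2
  k=2: a=3, p=10, q=7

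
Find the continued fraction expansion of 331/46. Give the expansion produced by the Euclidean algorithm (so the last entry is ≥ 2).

331 = 7*46 + 9
46 = 5*9 + 1
9 = 9*1 + 0  (stop)
So 331/46 = [7; 5, 9].

[7; 5, 9]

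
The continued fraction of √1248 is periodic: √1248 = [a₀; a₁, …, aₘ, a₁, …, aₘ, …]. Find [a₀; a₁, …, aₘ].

a₀ = ⌊√1248⌋ = 35.
With m₀=0, d₀=1 and mₖ₊₁ = dₖaₖ − mₖ, dₖ₊₁ = (n − mₖ₊₁²)/dₖ, aₖ₊₁ = ⌊(a₀+mₖ₊₁)/dₖ₊₁⌋:
  k=1: m=35, d=23, a=3
  k=2: m=34, d=4, a=17
  k=3: m=34, d=23, a=3
  k=4: m=35, d=1, a=70
d=1 and a=2a₀=70 at k=4, so the next step gives (m, d) = (35, 23) again — its k=1 value — and the period has length 4.

[35; 3, 17, 3, 70]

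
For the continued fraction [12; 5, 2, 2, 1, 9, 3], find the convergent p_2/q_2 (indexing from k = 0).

134/11

Using pₖ = aₖpₖ₋₁ + pₖ₋₂, qₖ = aₖqₖ₋₁ + qₖ₋₂ (with p₋₁=1, p₋₂=0, q₋₁=0, q₋₂=1):
  k=0: a=12, p=12, q=1
  k=1: a=5, p=61, q=5
  k=2: a=2, p=134, q=11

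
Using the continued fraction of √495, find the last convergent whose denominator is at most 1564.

√495 = [22; 4, 44, …] (period length 2).
Convergents:
  p_0/q_0 = 22/1
  p_1/q_1 = 89/4
  p_2/q_2 = 3938/177
  p_3/q_3 = 15841/712
  p_4/q_4 = 700942/31505
q_3 = 712 ≤ 1564 < 31505 = q_4, so the answer is 15841/712.

15841/712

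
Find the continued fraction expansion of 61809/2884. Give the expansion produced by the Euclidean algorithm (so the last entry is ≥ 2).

[21; 2, 3, 6, 3, 1, 15]

61809 = 21*2884 + 1245
2884 = 2*1245 + 394
1245 = 3*394 + 63
394 = 6*63 + 16
63 = 3*16 + 15
16 = 1*15 + 1
15 = 15*1 + 0  (stop)
So 61809/2884 = [21; 2, 3, 6, 3, 1, 15].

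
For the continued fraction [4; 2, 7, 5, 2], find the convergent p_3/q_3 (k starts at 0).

344/77

Using pₖ = aₖpₖ₋₁ + pₖ₋₂, qₖ = aₖqₖ₋₁ + qₖ₋₂ (with p₋₁=1, p₋₂=0, q₋₁=0, q₋₂=1):
  k=0: a=4, p=4, q=1
  k=1: a=2, p=9, q=2
  k=2: a=7, p=67, q=15
  k=3: a=5, p=344, q=77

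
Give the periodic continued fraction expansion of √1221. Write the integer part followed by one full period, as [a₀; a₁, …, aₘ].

[34; 1, 16, 2, 16, 1, 68]

a₀ = ⌊√1221⌋ = 34.
With m₀=0, d₀=1 and mₖ₊₁ = dₖaₖ − mₖ, dₖ₊₁ = (n − mₖ₊₁²)/dₖ, aₖ₊₁ = ⌊(a₀+mₖ₊₁)/dₖ₊₁⌋:
  k=1: m=34, d=65, a=1
  k=2: m=31, d=4, a=16
  k=3: m=33, d=33, a=2
  k=4: m=33, d=4, a=16
  k=5: m=31, d=65, a=1
  k=6: m=34, d=1, a=68
d=1 and a=2a₀=68 at k=6, so the next step gives (m, d) = (34, 65) again — its k=1 value — and the period has length 6.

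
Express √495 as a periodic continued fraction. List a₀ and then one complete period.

a₀ = ⌊√495⌋ = 22.

[22; 4, 44]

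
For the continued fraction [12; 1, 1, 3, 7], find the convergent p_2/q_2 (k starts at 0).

Using pₖ = aₖpₖ₋₁ + pₖ₋₂, qₖ = aₖqₖ₋₁ + qₖ₋₂ (with p₋₁=1, p₋₂=0, q₋₁=0, q₋₂=1):
  k=0: a=12, p=12, q=1
  k=1: a=1, p=13, q=1
  k=2: a=1, p=25, q=2

25/2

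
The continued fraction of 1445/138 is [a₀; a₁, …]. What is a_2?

8

1445 = 10·138 + 65   →  a_0 = 10
138 = 2·65 + 8   →  a_1 = 2
65 = 8·8 + 1   →  a_2 = 8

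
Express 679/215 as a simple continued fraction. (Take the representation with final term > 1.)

[3; 6, 3, 11]

679 = 3*215 + 34
215 = 6*34 + 11
34 = 3*11 + 1
11 = 11*1 + 0  (stop)
So 679/215 = [3; 6, 3, 11].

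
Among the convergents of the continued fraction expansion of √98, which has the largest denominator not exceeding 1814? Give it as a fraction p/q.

√98 = [9; 1, 8, 1, 18, …] (period length 4).
Convergents:
  p_0/q_0 = 9/1
  p_1/q_1 = 10/1
  p_2/q_2 = 89/9
  p_3/q_3 = 99/10
  p_4/q_4 = 1871/189
  p_5/q_5 = 1970/199
  p_6/q_6 = 17631/1781
  p_7/q_7 = 19601/1980
q_6 = 1781 ≤ 1814 < 1980 = q_7, so the answer is 17631/1781.

17631/1781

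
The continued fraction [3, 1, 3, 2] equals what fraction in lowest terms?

34/9

Using pₖ = aₖpₖ₋₁ + pₖ₋₂ and qₖ = aₖqₖ₋₁ + qₖ₋₂:
  k=0: a=3, p=3, q=1
  k=1: a=1, p=4, q=1
  k=2: a=3, p=15, q=4
  k=3: a=2, p=34, q=9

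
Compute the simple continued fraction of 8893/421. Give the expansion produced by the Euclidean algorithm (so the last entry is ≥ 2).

8893 = 21*421 + 52
421 = 8*52 + 5
52 = 10*5 + 2
5 = 2*2 + 1
2 = 2*1 + 0  (stop)
So 8893/421 = [21; 8, 10, 2, 2].

[21; 8, 10, 2, 2]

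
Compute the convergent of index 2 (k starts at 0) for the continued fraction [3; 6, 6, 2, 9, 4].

Using pₖ = aₖpₖ₋₁ + pₖ₋₂, qₖ = aₖqₖ₋₁ + qₖ₋₂ (with p₋₁=1, p₋₂=0, q₋₁=0, q₋₂=1):
  k=0: a=3, p=3, q=1
  k=1: a=6, p=19, q=6
  k=2: a=6, p=117, q=37

117/37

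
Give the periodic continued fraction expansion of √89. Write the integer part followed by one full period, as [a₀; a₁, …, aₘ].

[9; 2, 3, 3, 2, 18]

a₀ = ⌊√89⌋ = 9.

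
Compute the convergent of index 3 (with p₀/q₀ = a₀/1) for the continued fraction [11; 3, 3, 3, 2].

Using pₖ = aₖpₖ₋₁ + pₖ₋₂, qₖ = aₖqₖ₋₁ + qₖ₋₂ (with p₋₁=1, p₋₂=0, q₋₁=0, q₋₂=1):
  k=0: a=11, p=11, q=1
  k=1: a=3, p=34, q=3
  k=2: a=3, p=113, q=10
  k=3: a=3, p=373, q=33

373/33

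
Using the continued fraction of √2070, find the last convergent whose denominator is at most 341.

8235/181

√2070 = [45; 2, 90, …] (period length 2).
Convergents:
  p_0/q_0 = 45/1
  p_1/q_1 = 91/2
  p_2/q_2 = 8235/181
  p_3/q_3 = 16561/364
q_2 = 181 ≤ 341 < 364 = q_3, so the answer is 8235/181.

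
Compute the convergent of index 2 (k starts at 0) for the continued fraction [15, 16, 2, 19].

497/33

Using pₖ = aₖpₖ₋₁ + pₖ₋₂, qₖ = aₖqₖ₋₁ + qₖ₋₂ (with p₋₁=1, p₋₂=0, q₋₁=0, q₋₂=1):
  k=0: a=15, p=15, q=1
  k=1: a=16, p=241, q=16
  k=2: a=2, p=497, q=33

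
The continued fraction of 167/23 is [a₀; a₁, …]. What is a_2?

1

167 = 7·23 + 6   →  a_0 = 7
23 = 3·6 + 5   →  a_1 = 3
6 = 1·5 + 1   →  a_2 = 1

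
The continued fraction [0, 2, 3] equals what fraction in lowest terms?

Fold from the inside: start with 3/1.
  2 + 1/3 = 7/3
  0 + 3/7 = 3/7

3/7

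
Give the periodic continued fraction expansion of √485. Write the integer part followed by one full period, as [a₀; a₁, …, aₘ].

[22; 44]

a₀ = ⌊√485⌋ = 22.
With m₀=0, d₀=1 and mₖ₊₁ = dₖaₖ − mₖ, dₖ₊₁ = (n − mₖ₊₁²)/dₖ, aₖ₊₁ = ⌊(a₀+mₖ₊₁)/dₖ₊₁⌋:
  k=1: m=22, d=1, a=44
d=1 and a=2a₀=44 at k=1, so the next step gives (m, d) = (22, 1) again — its k=1 value — and the period has length 1.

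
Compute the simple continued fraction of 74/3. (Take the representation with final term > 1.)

[24; 1, 2]

74 = 24*3 + 2
3 = 1*2 + 1
2 = 2*1 + 0  (stop)
So 74/3 = [24; 1, 2].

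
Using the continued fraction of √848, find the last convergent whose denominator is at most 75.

728/25

√848 = [29; 8, 3, 3, 3, 8, 58, …] (period length 6).
Convergents:
  p_0/q_0 = 29/1
  p_1/q_1 = 233/8
  p_2/q_2 = 728/25
  p_3/q_3 = 2417/83
q_2 = 25 ≤ 75 < 83 = q_3, so the answer is 728/25.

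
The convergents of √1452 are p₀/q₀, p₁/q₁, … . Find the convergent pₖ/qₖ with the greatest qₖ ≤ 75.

√1452 = [38; 9, 1, 1, 18, 1, 1, 9, 76, …] (period length 8).
Convergents:
  p_0/q_0 = 38/1
  p_1/q_1 = 343/9
  p_2/q_2 = 381/10
  p_3/q_3 = 724/19
  p_4/q_4 = 13413/352
q_3 = 19 ≤ 75 < 352 = q_4, so the answer is 724/19.

724/19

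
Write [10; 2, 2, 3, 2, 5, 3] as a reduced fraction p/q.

7027/675

Fold from the inside: start with 3/1.
  5 + 1/3 = 16/3
  2 + 3/16 = 35/16
  3 + 16/35 = 121/35
  2 + 35/121 = 277/121
  2 + 121/277 = 675/277
  10 + 277/675 = 7027/675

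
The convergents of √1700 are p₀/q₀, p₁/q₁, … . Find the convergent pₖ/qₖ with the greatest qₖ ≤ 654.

√1700 = [41; 4, 3, 20, 3, 4, 82, …] (period length 6).
Convergents:
  p_0/q_0 = 41/1
  p_1/q_1 = 165/4
  p_2/q_2 = 536/13
  p_3/q_3 = 10885/264
  p_4/q_4 = 33191/805
q_3 = 264 ≤ 654 < 805 = q_4, so the answer is 10885/264.

10885/264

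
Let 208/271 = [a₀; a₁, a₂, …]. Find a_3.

3

208 = 0·271 + 208   →  a_0 = 0
271 = 1·208 + 63   →  a_1 = 1
208 = 3·63 + 19   →  a_2 = 3
63 = 3·19 + 6   →  a_3 = 3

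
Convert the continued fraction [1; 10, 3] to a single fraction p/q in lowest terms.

34/31

Fold from the inside: start with 3/1.
  10 + 1/3 = 31/3
  1 + 3/31 = 34/31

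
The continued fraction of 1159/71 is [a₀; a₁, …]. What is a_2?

1159 = 16·71 + 23   →  a_0 = 16
71 = 3·23 + 2   →  a_1 = 3
23 = 11·2 + 1   →  a_2 = 11

11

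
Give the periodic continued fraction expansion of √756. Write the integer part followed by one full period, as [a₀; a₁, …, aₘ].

[27; 2, 54]

a₀ = ⌊√756⌋ = 27.
With m₀=0, d₀=1 and mₖ₊₁ = dₖaₖ − mₖ, dₖ₊₁ = (n − mₖ₊₁²)/dₖ, aₖ₊₁ = ⌊(a₀+mₖ₊₁)/dₖ₊₁⌋:
  k=1: m=27, d=27, a=2
  k=2: m=27, d=1, a=54
d=1 and a=2a₀=54 at k=2, so the next step gives (m, d) = (27, 27) again — its k=1 value — and the period has length 2.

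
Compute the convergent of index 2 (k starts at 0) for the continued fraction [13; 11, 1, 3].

Using pₖ = aₖpₖ₋₁ + pₖ₋₂, qₖ = aₖqₖ₋₁ + qₖ₋₂ (with p₋₁=1, p₋₂=0, q₋₁=0, q₋₂=1):
  k=0: a=13, p=13, q=1
  k=1: a=11, p=144, q=11
  k=2: a=1, p=157, q=12

157/12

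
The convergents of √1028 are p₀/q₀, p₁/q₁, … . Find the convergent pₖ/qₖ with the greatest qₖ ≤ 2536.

32864/1025

√1028 = [32; 16, 64, …] (period length 2).
Convergents:
  p_0/q_0 = 32/1
  p_1/q_1 = 513/16
  p_2/q_2 = 32864/1025
  p_3/q_3 = 526337/16416
q_2 = 1025 ≤ 2536 < 16416 = q_3, so the answer is 32864/1025.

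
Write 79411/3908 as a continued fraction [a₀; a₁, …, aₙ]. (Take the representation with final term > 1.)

[20; 3, 8, 14, 11]

79411 = 20×3908 + 1251
3908 = 3×1251 + 155
1251 = 8×155 + 11
155 = 14×11 + 1
11 = 11×1 + 0  (stop)
So 79411/3908 = [20; 3, 8, 14, 11].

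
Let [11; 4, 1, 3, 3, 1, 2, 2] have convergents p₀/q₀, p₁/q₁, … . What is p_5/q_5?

908/81

Using pₖ = aₖpₖ₋₁ + pₖ₋₂, qₖ = aₖqₖ₋₁ + qₖ₋₂ (with p₋₁=1, p₋₂=0, q₋₁=0, q₋₂=1):
  k=0: a=11, p=11, q=1
  k=1: a=4, p=45, q=4
  k=2: a=1, p=56, q=5
  k=3: a=3, p=213, q=19
  k=4: a=3, p=695, q=62
  k=5: a=1, p=908, q=81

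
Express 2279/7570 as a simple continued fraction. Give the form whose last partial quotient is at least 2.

2279 = 0*7570 + 2279
7570 = 3*2279 + 733
2279 = 3*733 + 80
733 = 9*80 + 13
80 = 6*13 + 2
13 = 6*2 + 1
2 = 2*1 + 0  (stop)
So 2279/7570 = [0; 3, 3, 9, 6, 6, 2].

[0; 3, 3, 9, 6, 6, 2]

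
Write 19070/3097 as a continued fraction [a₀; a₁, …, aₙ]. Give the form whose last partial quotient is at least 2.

[6; 6, 2, 1, 7, 1, 8, 2]

19070 = 6·3097 + 488
3097 = 6·488 + 169
488 = 2·169 + 150
169 = 1·150 + 19
150 = 7·19 + 17
19 = 1·17 + 2
17 = 8·2 + 1
2 = 2·1 + 0  (stop)
So 19070/3097 = [6; 6, 2, 1, 7, 1, 8, 2].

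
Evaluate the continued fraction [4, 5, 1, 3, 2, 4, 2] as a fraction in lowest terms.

Fold from the inside: start with 2/1.
  4 + 1/2 = 9/2
  2 + 2/9 = 20/9
  3 + 9/20 = 69/20
  1 + 20/69 = 89/69
  5 + 69/89 = 514/89
  4 + 89/514 = 2145/514

2145/514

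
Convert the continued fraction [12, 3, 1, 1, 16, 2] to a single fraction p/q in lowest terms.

2936/239

Using pₖ = aₖpₖ₋₁ + pₖ₋₂ and qₖ = aₖqₖ₋₁ + qₖ₋₂:
  k=0: a=12, p=12, q=1
  k=1: a=3, p=37, q=3
  k=2: a=1, p=49, q=4
  k=3: a=1, p=86, q=7
  k=4: a=16, p=1425, q=116
  k=5: a=2, p=2936, q=239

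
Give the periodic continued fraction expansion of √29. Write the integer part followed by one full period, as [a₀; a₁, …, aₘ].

[5; 2, 1, 1, 2, 10]

a₀ = ⌊√29⌋ = 5.
With m₀=0, d₀=1 and mₖ₊₁ = dₖaₖ − mₖ, dₖ₊₁ = (n − mₖ₊₁²)/dₖ, aₖ₊₁ = ⌊(a₀+mₖ₊₁)/dₖ₊₁⌋:
  k=1: m=5, d=4, a=2
  k=2: m=3, d=5, a=1
  k=3: m=2, d=5, a=1
  k=4: m=3, d=4, a=2
  k=5: m=5, d=1, a=10
d=1 and a=2a₀=10 at k=5, so the next step gives (m, d) = (5, 4) again — its k=1 value — and the period has length 5.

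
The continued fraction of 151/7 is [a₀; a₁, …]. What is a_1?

151 = 21·7 + 4   →  a_0 = 21
7 = 1·4 + 3   →  a_1 = 1

1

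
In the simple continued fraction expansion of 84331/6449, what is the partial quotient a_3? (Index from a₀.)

3

84331 = 13·6449 + 494   →  a_0 = 13
6449 = 13·494 + 27   →  a_1 = 13
494 = 18·27 + 8   →  a_2 = 18
27 = 3·8 + 3   →  a_3 = 3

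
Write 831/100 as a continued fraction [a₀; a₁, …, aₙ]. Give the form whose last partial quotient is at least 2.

[8; 3, 4, 2, 3]

831 = 8·100 + 31
100 = 3·31 + 7
31 = 4·7 + 3
7 = 2·3 + 1
3 = 3·1 + 0  (stop)
So 831/100 = [8; 3, 4, 2, 3].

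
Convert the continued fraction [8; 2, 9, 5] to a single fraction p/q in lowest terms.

822/97

Using pₖ = aₖpₖ₋₁ + pₖ₋₂ and qₖ = aₖqₖ₋₁ + qₖ₋₂:
  k=0: a=8, p=8, q=1
  k=1: a=2, p=17, q=2
  k=2: a=9, p=161, q=19
  k=3: a=5, p=822, q=97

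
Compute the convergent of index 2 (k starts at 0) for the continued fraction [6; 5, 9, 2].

Using pₖ = aₖpₖ₋₁ + pₖ₋₂, qₖ = aₖqₖ₋₁ + qₖ₋₂ (with p₋₁=1, p₋₂=0, q₋₁=0, q₋₂=1):
  k=0: a=6, p=6, q=1
  k=1: a=5, p=31, q=5
  k=2: a=9, p=285, q=46

285/46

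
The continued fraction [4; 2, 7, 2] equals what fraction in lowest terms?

Fold from the inside: start with 2/1.
  7 + 1/2 = 15/2
  2 + 2/15 = 32/15
  4 + 15/32 = 143/32

143/32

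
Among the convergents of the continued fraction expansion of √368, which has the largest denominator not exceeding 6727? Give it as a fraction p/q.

√368 = [19; 5, 2, 5, 38, …] (period length 4).
Convergents:
  p_0/q_0 = 19/1
  p_1/q_1 = 96/5
  p_2/q_2 = 211/11
  p_3/q_3 = 1151/60
  p_4/q_4 = 43949/2291
  p_5/q_5 = 220896/11515
q_4 = 2291 ≤ 6727 < 11515 = q_5, so the answer is 43949/2291.

43949/2291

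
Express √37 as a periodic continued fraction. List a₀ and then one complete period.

[6; 12]

a₀ = ⌊√37⌋ = 6.
With m₀=0, d₀=1 and mₖ₊₁ = dₖaₖ − mₖ, dₖ₊₁ = (n − mₖ₊₁²)/dₖ, aₖ₊₁ = ⌊(a₀+mₖ₊₁)/dₖ₊₁⌋:
  k=1: m=6, d=1, a=12
d=1 and a=2a₀=12 at k=1, so the next step gives (m, d) = (6, 1) again — its k=1 value — and the period has length 1.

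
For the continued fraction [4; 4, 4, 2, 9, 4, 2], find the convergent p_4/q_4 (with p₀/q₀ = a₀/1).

Using pₖ = aₖpₖ₋₁ + pₖ₋₂, qₖ = aₖqₖ₋₁ + qₖ₋₂ (with p₋₁=1, p₋₂=0, q₋₁=0, q₋₂=1):
  k=0: a=4, p=4, q=1
  k=1: a=4, p=17, q=4
  k=2: a=4, p=72, q=17
  k=3: a=2, p=161, q=38
  k=4: a=9, p=1521, q=359

1521/359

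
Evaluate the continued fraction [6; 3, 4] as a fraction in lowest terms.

82/13

Fold from the inside: start with 4/1.
  3 + 1/4 = 13/4
  6 + 4/13 = 82/13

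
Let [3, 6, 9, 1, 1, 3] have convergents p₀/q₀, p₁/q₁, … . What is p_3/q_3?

193/61

Using pₖ = aₖpₖ₋₁ + pₖ₋₂, qₖ = aₖqₖ₋₁ + qₖ₋₂ (with p₋₁=1, p₋₂=0, q₋₁=0, q₋₂=1):
  k=0: a=3, p=3, q=1
  k=1: a=6, p=19, q=6
  k=2: a=9, p=174, q=55
  k=3: a=1, p=193, q=61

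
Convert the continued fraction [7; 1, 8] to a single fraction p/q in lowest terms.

Fold from the inside: start with 8/1.
  1 + 1/8 = 9/8
  7 + 8/9 = 71/9

71/9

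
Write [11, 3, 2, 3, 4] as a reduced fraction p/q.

Using pₖ = aₖpₖ₋₁ + pₖ₋₂ and qₖ = aₖqₖ₋₁ + qₖ₋₂:
  k=0: a=11, p=11, q=1
  k=1: a=3, p=34, q=3
  k=2: a=2, p=79, q=7
  k=3: a=3, p=271, q=24
  k=4: a=4, p=1163, q=103

1163/103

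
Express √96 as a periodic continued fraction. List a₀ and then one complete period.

a₀ = ⌊√96⌋ = 9.

[9; 1, 3, 1, 18]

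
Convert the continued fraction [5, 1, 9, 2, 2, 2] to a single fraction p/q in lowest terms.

Fold from the inside: start with 2/1.
  2 + 1/2 = 5/2
  2 + 2/5 = 12/5
  9 + 5/12 = 113/12
  1 + 12/113 = 125/113
  5 + 113/125 = 738/125

738/125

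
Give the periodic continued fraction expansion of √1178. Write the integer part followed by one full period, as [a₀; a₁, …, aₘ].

[34; 3, 9, 2, 9, 3, 68]

a₀ = ⌊√1178⌋ = 34.
With m₀=0, d₀=1 and mₖ₊₁ = dₖaₖ − mₖ, dₖ₊₁ = (n − mₖ₊₁²)/dₖ, aₖ₊₁ = ⌊(a₀+mₖ₊₁)/dₖ₊₁⌋:
  k=1: m=34, d=22, a=3
  k=2: m=32, d=7, a=9
  k=3: m=31, d=31, a=2
  k=4: m=31, d=7, a=9
  k=5: m=32, d=22, a=3
  k=6: m=34, d=1, a=68
d=1 and a=2a₀=68 at k=6, so the next step gives (m, d) = (34, 22) again — its k=1 value — and the period has length 6.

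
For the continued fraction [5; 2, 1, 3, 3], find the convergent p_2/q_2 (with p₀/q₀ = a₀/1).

16/3

Using pₖ = aₖpₖ₋₁ + pₖ₋₂, qₖ = aₖqₖ₋₁ + qₖ₋₂ (with p₋₁=1, p₋₂=0, q₋₁=0, q₋₂=1):
  k=0: a=5, p=5, q=1
  k=1: a=2, p=11, q=2
  k=2: a=1, p=16, q=3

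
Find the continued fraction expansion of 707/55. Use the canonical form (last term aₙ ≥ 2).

707 = 12×55 + 47
55 = 1×47 + 8
47 = 5×8 + 7
8 = 1×7 + 1
7 = 7×1 + 0  (stop)
So 707/55 = [12; 1, 5, 1, 7].

[12; 1, 5, 1, 7]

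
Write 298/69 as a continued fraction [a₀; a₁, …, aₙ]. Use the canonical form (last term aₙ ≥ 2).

298 = 4·69 + 22
69 = 3·22 + 3
22 = 7·3 + 1
3 = 3·1 + 0  (stop)
So 298/69 = [4; 3, 7, 3].

[4; 3, 7, 3]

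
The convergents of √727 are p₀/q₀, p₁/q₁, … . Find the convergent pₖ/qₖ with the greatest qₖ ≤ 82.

728/27

√727 = [26; 1, 25, 1, 52, …] (period length 4).
Convergents:
  p_0/q_0 = 26/1
  p_1/q_1 = 27/1
  p_2/q_2 = 701/26
  p_3/q_3 = 728/27
  p_4/q_4 = 38557/1430
q_3 = 27 ≤ 82 < 1430 = q_4, so the answer is 728/27.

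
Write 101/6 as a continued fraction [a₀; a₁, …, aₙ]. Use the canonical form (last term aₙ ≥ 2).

[16; 1, 5]

101 = 16·6 + 5
6 = 1·5 + 1
5 = 5·1 + 0  (stop)
So 101/6 = [16; 1, 5].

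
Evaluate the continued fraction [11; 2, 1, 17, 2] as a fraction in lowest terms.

Using pₖ = aₖpₖ₋₁ + pₖ₋₂ and qₖ = aₖqₖ₋₁ + qₖ₋₂:
  k=0: a=11, p=11, q=1
  k=1: a=2, p=23, q=2
  k=2: a=1, p=34, q=3
  k=3: a=17, p=601, q=53
  k=4: a=2, p=1236, q=109

1236/109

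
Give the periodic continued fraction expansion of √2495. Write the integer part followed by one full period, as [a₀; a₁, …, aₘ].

a₀ = ⌊√2495⌋ = 49.
With m₀=0, d₀=1 and mₖ₊₁ = dₖaₖ − mₖ, dₖ₊₁ = (n − mₖ₊₁²)/dₖ, aₖ₊₁ = ⌊(a₀+mₖ₊₁)/dₖ₊₁⌋:
  k=1: m=49, d=94, a=1
  k=2: m=45, d=5, a=18
  k=3: m=45, d=94, a=1
  k=4: m=49, d=1, a=98
d=1 and a=2a₀=98 at k=4, so the next step gives (m, d) = (49, 94) again — its k=1 value — and the period has length 4.

[49; 1, 18, 1, 98]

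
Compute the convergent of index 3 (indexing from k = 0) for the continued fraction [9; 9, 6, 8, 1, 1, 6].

Using pₖ = aₖpₖ₋₁ + pₖ₋₂, qₖ = aₖqₖ₋₁ + qₖ₋₂ (with p₋₁=1, p₋₂=0, q₋₁=0, q₋₂=1):
  k=0: a=9, p=9, q=1
  k=1: a=9, p=82, q=9
  k=2: a=6, p=501, q=55
  k=3: a=8, p=4090, q=449

4090/449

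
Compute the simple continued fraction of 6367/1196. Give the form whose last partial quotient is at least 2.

[5; 3, 11, 17, 2]

6367 = 5·1196 + 387
1196 = 3·387 + 35
387 = 11·35 + 2
35 = 17·2 + 1
2 = 2·1 + 0  (stop)
So 6367/1196 = [5; 3, 11, 17, 2].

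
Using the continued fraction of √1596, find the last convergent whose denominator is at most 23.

√1596 = [39; 1, 18, 1, 78, …] (period length 4).
Convergents:
  p_0/q_0 = 39/1
  p_1/q_1 = 40/1
  p_2/q_2 = 759/19
  p_3/q_3 = 799/20
  p_4/q_4 = 63081/1579
q_3 = 20 ≤ 23 < 1579 = q_4, so the answer is 799/20.

799/20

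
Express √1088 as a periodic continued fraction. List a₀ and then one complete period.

[32; 1, 64]

a₀ = ⌊√1088⌋ = 32.
With m₀=0, d₀=1 and mₖ₊₁ = dₖaₖ − mₖ, dₖ₊₁ = (n − mₖ₊₁²)/dₖ, aₖ₊₁ = ⌊(a₀+mₖ₊₁)/dₖ₊₁⌋:
  k=1: m=32, d=64, a=1
  k=2: m=32, d=1, a=64
d=1 and a=2a₀=64 at k=2, so the next step gives (m, d) = (32, 64) again — its k=1 value — and the period has length 2.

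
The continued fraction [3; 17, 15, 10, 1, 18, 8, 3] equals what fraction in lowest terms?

Fold from the inside: start with 3/1.
  8 + 1/3 = 25/3
  18 + 3/25 = 453/25
  1 + 25/453 = 478/453
  10 + 453/478 = 5233/478
  15 + 478/5233 = 78973/5233
  17 + 5233/78973 = 1347774/78973
  3 + 78973/1347774 = 4122295/1347774

4122295/1347774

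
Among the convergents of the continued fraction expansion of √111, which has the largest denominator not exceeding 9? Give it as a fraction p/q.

21/2

√111 = [10; 1, 1, 6, 1, 1, 20, …] (period length 6).
Convergents:
  p_0/q_0 = 10/1
  p_1/q_1 = 11/1
  p_2/q_2 = 21/2
  p_3/q_3 = 137/13
q_2 = 2 ≤ 9 < 13 = q_3, so the answer is 21/2.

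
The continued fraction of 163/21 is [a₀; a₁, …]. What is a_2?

3

163 = 7·21 + 16   →  a_0 = 7
21 = 1·16 + 5   →  a_1 = 1
16 = 3·5 + 1   →  a_2 = 3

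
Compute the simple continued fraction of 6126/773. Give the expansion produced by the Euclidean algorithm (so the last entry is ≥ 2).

[7; 1, 12, 3, 19]

6126 = 7*773 + 715
773 = 1*715 + 58
715 = 12*58 + 19
58 = 3*19 + 1
19 = 19*1 + 0  (stop)
So 6126/773 = [7; 1, 12, 3, 19].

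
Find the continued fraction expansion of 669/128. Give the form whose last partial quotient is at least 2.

669 = 5*128 + 29
128 = 4*29 + 12
29 = 2*12 + 5
12 = 2*5 + 2
5 = 2*2 + 1
2 = 2*1 + 0  (stop)
So 669/128 = [5; 4, 2, 2, 2, 2].

[5; 4, 2, 2, 2, 2]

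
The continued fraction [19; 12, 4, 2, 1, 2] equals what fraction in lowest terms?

8167/428

Using pₖ = aₖpₖ₋₁ + pₖ₋₂ and qₖ = aₖqₖ₋₁ + qₖ₋₂:
  k=0: a=19, p=19, q=1
  k=1: a=12, p=229, q=12
  k=2: a=4, p=935, q=49
  k=3: a=2, p=2099, q=110
  k=4: a=1, p=3034, q=159
  k=5: a=2, p=8167, q=428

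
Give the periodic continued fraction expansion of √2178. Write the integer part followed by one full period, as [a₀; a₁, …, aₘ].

a₀ = ⌊√2178⌋ = 46.
With m₀=0, d₀=1 and mₖ₊₁ = dₖaₖ − mₖ, dₖ₊₁ = (n − mₖ₊₁²)/dₖ, aₖ₊₁ = ⌊(a₀+mₖ₊₁)/dₖ₊₁⌋:
  k=1: m=46, d=62, a=1
  k=2: m=16, d=31, a=2
  k=3: m=46, d=2, a=46
  k=4: m=46, d=31, a=2
  k=5: m=16, d=62, a=1
  k=6: m=46, d=1, a=92
d=1 and a=2a₀=92 at k=6, so the next step gives (m, d) = (46, 62) again — its k=1 value — and the period has length 6.

[46; 1, 2, 46, 2, 1, 92]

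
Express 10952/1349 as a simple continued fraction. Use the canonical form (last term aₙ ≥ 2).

10952 = 8×1349 + 160
1349 = 8×160 + 69
160 = 2×69 + 22
69 = 3×22 + 3
22 = 7×3 + 1
3 = 3×1 + 0  (stop)
So 10952/1349 = [8; 8, 2, 3, 7, 3].

[8; 8, 2, 3, 7, 3]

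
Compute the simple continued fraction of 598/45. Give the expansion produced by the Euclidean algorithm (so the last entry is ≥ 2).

598 = 13×45 + 13
45 = 3×13 + 6
13 = 2×6 + 1
6 = 6×1 + 0  (stop)
So 598/45 = [13; 3, 2, 6].

[13; 3, 2, 6]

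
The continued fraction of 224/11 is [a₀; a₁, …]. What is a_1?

224 = 20·11 + 4   →  a_0 = 20
11 = 2·4 + 3   →  a_1 = 2

2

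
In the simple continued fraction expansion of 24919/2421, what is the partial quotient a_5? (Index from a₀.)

24919 = 10·2421 + 709   →  a_0 = 10
2421 = 3·709 + 294   →  a_1 = 3
709 = 2·294 + 121   →  a_2 = 2
294 = 2·121 + 52   →  a_3 = 2
121 = 2·52 + 17   →  a_4 = 2
52 = 3·17 + 1   →  a_5 = 3

3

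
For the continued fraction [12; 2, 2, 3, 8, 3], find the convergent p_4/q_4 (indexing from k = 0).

Using pₖ = aₖpₖ₋₁ + pₖ₋₂, qₖ = aₖqₖ₋₁ + qₖ₋₂ (with p₋₁=1, p₋₂=0, q₋₁=0, q₋₂=1):
  k=0: a=12, p=12, q=1
  k=1: a=2, p=25, q=2
  k=2: a=2, p=62, q=5
  k=3: a=3, p=211, q=17
  k=4: a=8, p=1750, q=141

1750/141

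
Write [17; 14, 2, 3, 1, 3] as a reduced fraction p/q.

Fold from the inside: start with 3/1.
  1 + 1/3 = 4/3
  3 + 3/4 = 15/4
  2 + 4/15 = 34/15
  14 + 15/34 = 491/34
  17 + 34/491 = 8381/491

8381/491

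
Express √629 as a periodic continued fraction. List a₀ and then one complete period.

[25; 12, 1, 1, 12, 50]

a₀ = ⌊√629⌋ = 25.
With m₀=0, d₀=1 and mₖ₊₁ = dₖaₖ − mₖ, dₖ₊₁ = (n − mₖ₊₁²)/dₖ, aₖ₊₁ = ⌊(a₀+mₖ₊₁)/dₖ₊₁⌋:
  k=1: m=25, d=4, a=12
  k=2: m=23, d=25, a=1
  k=3: m=2, d=25, a=1
  k=4: m=23, d=4, a=12
  k=5: m=25, d=1, a=50
d=1 and a=2a₀=50 at k=5, so the next step gives (m, d) = (25, 4) again — its k=1 value — and the period has length 5.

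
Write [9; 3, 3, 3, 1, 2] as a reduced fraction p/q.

Fold from the inside: start with 2/1.
  1 + 1/2 = 3/2
  3 + 2/3 = 11/3
  3 + 3/11 = 36/11
  3 + 11/36 = 119/36
  9 + 36/119 = 1107/119

1107/119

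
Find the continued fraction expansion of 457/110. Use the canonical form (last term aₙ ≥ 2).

457 = 4*110 + 17
110 = 6*17 + 8
17 = 2*8 + 1
8 = 8*1 + 0  (stop)
So 457/110 = [4; 6, 2, 8].

[4; 6, 2, 8]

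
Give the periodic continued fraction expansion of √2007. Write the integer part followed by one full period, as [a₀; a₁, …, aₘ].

[44; 1, 3, 1, 88]

a₀ = ⌊√2007⌋ = 44.
With m₀=0, d₀=1 and mₖ₊₁ = dₖaₖ − mₖ, dₖ₊₁ = (n − mₖ₊₁²)/dₖ, aₖ₊₁ = ⌊(a₀+mₖ₊₁)/dₖ₊₁⌋:
  k=1: m=44, d=71, a=1
  k=2: m=27, d=18, a=3
  k=3: m=27, d=71, a=1
  k=4: m=44, d=1, a=88
d=1 and a=2a₀=88 at k=4, so the next step gives (m, d) = (44, 71) again — its k=1 value — and the period has length 4.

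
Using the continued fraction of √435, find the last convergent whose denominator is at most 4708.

42631/2044

√435 = [20; 1, 5, 1, 40, …] (period length 4).
Convergents:
  p_0/q_0 = 20/1
  p_1/q_1 = 21/1
  p_2/q_2 = 125/6
  p_3/q_3 = 146/7
  p_4/q_4 = 5965/286
  p_5/q_5 = 6111/293
  p_6/q_6 = 36520/1751
  p_7/q_7 = 42631/2044
  p_8/q_8 = 1741760/83511
q_7 = 2044 ≤ 4708 < 83511 = q_8, so the answer is 42631/2044.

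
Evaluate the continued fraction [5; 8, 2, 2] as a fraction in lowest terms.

215/42

Using pₖ = aₖpₖ₋₁ + pₖ₋₂ and qₖ = aₖqₖ₋₁ + qₖ₋₂:
  k=0: a=5, p=5, q=1
  k=1: a=8, p=41, q=8
  k=2: a=2, p=87, q=17
  k=3: a=2, p=215, q=42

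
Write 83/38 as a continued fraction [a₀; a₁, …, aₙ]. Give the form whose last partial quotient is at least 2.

[2; 5, 2, 3]

83 = 2·38 + 7
38 = 5·7 + 3
7 = 2·3 + 1
3 = 3·1 + 0  (stop)
So 83/38 = [2; 5, 2, 3].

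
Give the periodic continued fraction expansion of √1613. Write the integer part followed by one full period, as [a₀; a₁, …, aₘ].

a₀ = ⌊√1613⌋ = 40.

[40; 6, 6, 80]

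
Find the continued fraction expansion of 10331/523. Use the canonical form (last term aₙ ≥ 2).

[19; 1, 3, 18, 2, 3]

10331 = 19·523 + 394
523 = 1·394 + 129
394 = 3·129 + 7
129 = 18·7 + 3
7 = 2·3 + 1
3 = 3·1 + 0  (stop)
So 10331/523 = [19; 1, 3, 18, 2, 3].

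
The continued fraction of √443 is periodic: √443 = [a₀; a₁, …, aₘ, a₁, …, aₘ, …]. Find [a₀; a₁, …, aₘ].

[21; 21, 42]

a₀ = ⌊√443⌋ = 21.
With m₀=0, d₀=1 and mₖ₊₁ = dₖaₖ − mₖ, dₖ₊₁ = (n − mₖ₊₁²)/dₖ, aₖ₊₁ = ⌊(a₀+mₖ₊₁)/dₖ₊₁⌋:
  k=1: m=21, d=2, a=21
  k=2: m=21, d=1, a=42
d=1 and a=2a₀=42 at k=2, so the next step gives (m, d) = (21, 2) again — its k=1 value — and the period has length 2.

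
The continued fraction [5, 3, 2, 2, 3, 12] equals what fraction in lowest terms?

Using pₖ = aₖpₖ₋₁ + pₖ₋₂ and qₖ = aₖqₖ₋₁ + qₖ₋₂:
  k=0: a=5, p=5, q=1
  k=1: a=3, p=16, q=3
  k=2: a=2, p=37, q=7
  k=3: a=2, p=90, q=17
  k=4: a=3, p=307, q=58
  k=5: a=12, p=3774, q=713

3774/713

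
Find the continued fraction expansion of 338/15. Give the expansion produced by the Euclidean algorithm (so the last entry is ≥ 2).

338 = 22·15 + 8
15 = 1·8 + 7
8 = 1·7 + 1
7 = 7·1 + 0  (stop)
So 338/15 = [22; 1, 1, 7].

[22; 1, 1, 7]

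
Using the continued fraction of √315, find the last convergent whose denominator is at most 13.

71/4

√315 = [17; 1, 2, 1, 34, …] (period length 4).
Convergents:
  p_0/q_0 = 17/1
  p_1/q_1 = 18/1
  p_2/q_2 = 53/3
  p_3/q_3 = 71/4
  p_4/q_4 = 2467/139
q_3 = 4 ≤ 13 < 139 = q_4, so the answer is 71/4.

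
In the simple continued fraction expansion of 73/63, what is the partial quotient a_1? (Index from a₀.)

6

73 = 1·63 + 10   →  a_0 = 1
63 = 6·10 + 3   →  a_1 = 6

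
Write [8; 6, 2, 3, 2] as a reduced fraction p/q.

Fold from the inside: start with 2/1.
  3 + 1/2 = 7/2
  2 + 2/7 = 16/7
  6 + 7/16 = 103/16
  8 + 16/103 = 840/103

840/103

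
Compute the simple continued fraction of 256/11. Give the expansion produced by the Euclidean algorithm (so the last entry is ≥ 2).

256 = 23×11 + 3
11 = 3×3 + 2
3 = 1×2 + 1
2 = 2×1 + 0  (stop)
So 256/11 = [23; 3, 1, 2].

[23; 3, 1, 2]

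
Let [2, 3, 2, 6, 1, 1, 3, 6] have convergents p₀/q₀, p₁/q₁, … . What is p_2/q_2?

Using pₖ = aₖpₖ₋₁ + pₖ₋₂, qₖ = aₖqₖ₋₁ + qₖ₋₂ (with p₋₁=1, p₋₂=0, q₋₁=0, q₋₂=1):
  k=0: a=2, p=2, q=1
  k=1: a=3, p=7, q=3
  k=2: a=2, p=16, q=7

16/7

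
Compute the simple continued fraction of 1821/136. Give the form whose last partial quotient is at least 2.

1821 = 13*136 + 53
136 = 2*53 + 30
53 = 1*30 + 23
30 = 1*23 + 7
23 = 3*7 + 2
7 = 3*2 + 1
2 = 2*1 + 0  (stop)
So 1821/136 = [13; 2, 1, 1, 3, 3, 2].

[13; 2, 1, 1, 3, 3, 2]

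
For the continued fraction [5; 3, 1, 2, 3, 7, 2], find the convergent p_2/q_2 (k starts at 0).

Using pₖ = aₖpₖ₋₁ + pₖ₋₂, qₖ = aₖqₖ₋₁ + qₖ₋₂ (with p₋₁=1, p₋₂=0, q₋₁=0, q₋₂=1):
  k=0: a=5, p=5, q=1
  k=1: a=3, p=16, q=3
  k=2: a=1, p=21, q=4

21/4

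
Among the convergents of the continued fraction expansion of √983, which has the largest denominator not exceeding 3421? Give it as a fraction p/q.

√983 = [31; 2, 1, 5, 31, 5, 1, 2, 62, …] (period length 8).
Convergents:
  p_0/q_0 = 31/1
  p_1/q_1 = 63/2
  p_2/q_2 = 94/3
  p_3/q_3 = 533/17
  p_4/q_4 = 16617/530
  p_5/q_5 = 83618/2667
  p_6/q_6 = 100235/3197
  p_7/q_7 = 284088/9061
q_6 = 3197 ≤ 3421 < 9061 = q_7, so the answer is 100235/3197.

100235/3197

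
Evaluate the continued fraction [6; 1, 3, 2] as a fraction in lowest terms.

61/9

Using pₖ = aₖpₖ₋₁ + pₖ₋₂ and qₖ = aₖqₖ₋₁ + qₖ₋₂:
  k=0: a=6, p=6, q=1
  k=1: a=1, p=7, q=1
  k=2: a=3, p=27, q=4
  k=3: a=2, p=61, q=9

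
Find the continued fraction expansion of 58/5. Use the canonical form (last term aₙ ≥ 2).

58 = 11·5 + 3
5 = 1·3 + 2
3 = 1·2 + 1
2 = 2·1 + 0  (stop)
So 58/5 = [11; 1, 1, 2].

[11; 1, 1, 2]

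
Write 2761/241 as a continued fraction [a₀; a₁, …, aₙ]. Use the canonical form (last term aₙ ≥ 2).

[11; 2, 5, 4, 5]

2761 = 11·241 + 110
241 = 2·110 + 21
110 = 5·21 + 5
21 = 4·5 + 1
5 = 5·1 + 0  (stop)
So 2761/241 = [11; 2, 5, 4, 5].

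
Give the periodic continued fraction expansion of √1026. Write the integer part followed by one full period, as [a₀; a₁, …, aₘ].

[32; 32, 64]

a₀ = ⌊√1026⌋ = 32.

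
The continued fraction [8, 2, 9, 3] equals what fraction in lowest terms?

500/59

Using pₖ = aₖpₖ₋₁ + pₖ₋₂ and qₖ = aₖqₖ₋₁ + qₖ₋₂:
  k=0: a=8, p=8, q=1
  k=1: a=2, p=17, q=2
  k=2: a=9, p=161, q=19
  k=3: a=3, p=500, q=59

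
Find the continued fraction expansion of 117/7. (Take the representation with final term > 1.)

[16; 1, 2, 2]

117 = 16×7 + 5
7 = 1×5 + 2
5 = 2×2 + 1
2 = 2×1 + 0  (stop)
So 117/7 = [16; 1, 2, 2].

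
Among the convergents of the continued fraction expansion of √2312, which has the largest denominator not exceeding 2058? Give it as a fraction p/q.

55440/1153

√2312 = [48; 12, 96, …] (period length 2).
Convergents:
  p_0/q_0 = 48/1
  p_1/q_1 = 577/12
  p_2/q_2 = 55440/1153
  p_3/q_3 = 665857/13848
q_2 = 1153 ≤ 2058 < 13848 = q_3, so the answer is 55440/1153.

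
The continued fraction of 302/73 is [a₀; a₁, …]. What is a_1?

7

302 = 4·73 + 10   →  a_0 = 4
73 = 7·10 + 3   →  a_1 = 7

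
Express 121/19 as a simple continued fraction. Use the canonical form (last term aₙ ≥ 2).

121 = 6×19 + 7
19 = 2×7 + 5
7 = 1×5 + 2
5 = 2×2 + 1
2 = 2×1 + 0  (stop)
So 121/19 = [6; 2, 1, 2, 2].

[6; 2, 1, 2, 2]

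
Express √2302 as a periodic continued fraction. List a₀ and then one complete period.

[47; 1, 46, 1, 94]

a₀ = ⌊√2302⌋ = 47.
With m₀=0, d₀=1 and mₖ₊₁ = dₖaₖ − mₖ, dₖ₊₁ = (n − mₖ₊₁²)/dₖ, aₖ₊₁ = ⌊(a₀+mₖ₊₁)/dₖ₊₁⌋:
  k=1: m=47, d=93, a=1
  k=2: m=46, d=2, a=46
  k=3: m=46, d=93, a=1
  k=4: m=47, d=1, a=94
d=1 and a=2a₀=94 at k=4, so the next step gives (m, d) = (47, 93) again — its k=1 value — and the period has length 4.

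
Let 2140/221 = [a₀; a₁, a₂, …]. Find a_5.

1

2140 = 9·221 + 151   →  a_0 = 9
221 = 1·151 + 70   →  a_1 = 1
151 = 2·70 + 11   →  a_2 = 2
70 = 6·11 + 4   →  a_3 = 6
11 = 2·4 + 3   →  a_4 = 2
4 = 1·3 + 1   →  a_5 = 1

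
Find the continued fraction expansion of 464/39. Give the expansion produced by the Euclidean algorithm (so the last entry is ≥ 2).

464 = 11·39 + 35
39 = 1·35 + 4
35 = 8·4 + 3
4 = 1·3 + 1
3 = 3·1 + 0  (stop)
So 464/39 = [11; 1, 8, 1, 3].

[11; 1, 8, 1, 3]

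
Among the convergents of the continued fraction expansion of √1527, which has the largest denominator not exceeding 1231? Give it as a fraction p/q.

√1527 = [39; 13, 78, …] (period length 2).
Convergents:
  p_0/q_0 = 39/1
  p_1/q_1 = 508/13
  p_2/q_2 = 39663/1015
  p_3/q_3 = 516127/13208
q_2 = 1015 ≤ 1231 < 13208 = q_3, so the answer is 39663/1015.

39663/1015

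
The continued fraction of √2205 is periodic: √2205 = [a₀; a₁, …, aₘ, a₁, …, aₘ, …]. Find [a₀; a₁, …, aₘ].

a₀ = ⌊√2205⌋ = 46.
With m₀=0, d₀=1 and mₖ₊₁ = dₖaₖ − mₖ, dₖ₊₁ = (n − mₖ₊₁²)/dₖ, aₖ₊₁ = ⌊(a₀+mₖ₊₁)/dₖ₊₁⌋:
  k=1: m=46, d=89, a=1
  k=2: m=43, d=4, a=22
  k=3: m=45, d=45, a=2
  k=4: m=45, d=4, a=22
  k=5: m=43, d=89, a=1
  k=6: m=46, d=1, a=92
d=1 and a=2a₀=92 at k=6, so the next step gives (m, d) = (46, 89) again — its k=1 value — and the period has length 6.

[46; 1, 22, 2, 22, 1, 92]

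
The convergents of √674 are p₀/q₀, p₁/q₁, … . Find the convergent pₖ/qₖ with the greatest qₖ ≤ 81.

√674 = [25; 1, 24, 1, 50, …] (period length 4).
Convergents:
  p_0/q_0 = 25/1
  p_1/q_1 = 26/1
  p_2/q_2 = 649/25
  p_3/q_3 = 675/26
  p_4/q_4 = 34399/1325
q_3 = 26 ≤ 81 < 1325 = q_4, so the answer is 675/26.

675/26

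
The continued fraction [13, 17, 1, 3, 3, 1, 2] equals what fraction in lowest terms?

10902/835

Fold from the inside: start with 2/1.
  1 + 1/2 = 3/2
  3 + 2/3 = 11/3
  3 + 3/11 = 36/11
  1 + 11/36 = 47/36
  17 + 36/47 = 835/47
  13 + 47/835 = 10902/835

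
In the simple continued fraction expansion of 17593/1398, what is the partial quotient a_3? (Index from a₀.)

17593 = 12·1398 + 817   →  a_0 = 12
1398 = 1·817 + 581   →  a_1 = 1
817 = 1·581 + 236   →  a_2 = 1
581 = 2·236 + 109   →  a_3 = 2

2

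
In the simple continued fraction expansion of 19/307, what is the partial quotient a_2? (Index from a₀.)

6

19 = 0·307 + 19   →  a_0 = 0
307 = 16·19 + 3   →  a_1 = 16
19 = 6·3 + 1   →  a_2 = 6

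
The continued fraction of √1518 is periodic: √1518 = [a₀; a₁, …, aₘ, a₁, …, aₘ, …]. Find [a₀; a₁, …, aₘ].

a₀ = ⌊√1518⌋ = 38.
With m₀=0, d₀=1 and mₖ₊₁ = dₖaₖ − mₖ, dₖ₊₁ = (n − mₖ₊₁²)/dₖ, aₖ₊₁ = ⌊(a₀+mₖ₊₁)/dₖ₊₁⌋:
  k=1: m=38, d=74, a=1
  k=2: m=36, d=3, a=24
  k=3: m=36, d=74, a=1
  k=4: m=38, d=1, a=76
d=1 and a=2a₀=76 at k=4, so the next step gives (m, d) = (38, 74) again — its k=1 value — and the period has length 4.

[38; 1, 24, 1, 76]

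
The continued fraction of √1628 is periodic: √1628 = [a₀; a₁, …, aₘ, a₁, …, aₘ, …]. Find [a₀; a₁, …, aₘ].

a₀ = ⌊√1628⌋ = 40.
With m₀=0, d₀=1 and mₖ₊₁ = dₖaₖ − mₖ, dₖ₊₁ = (n − mₖ₊₁²)/dₖ, aₖ₊₁ = ⌊(a₀+mₖ₊₁)/dₖ₊₁⌋:
  k=1: m=40, d=28, a=2
  k=2: m=16, d=49, a=1
  k=3: m=33, d=11, a=6
  k=4: m=33, d=49, a=1
  k=5: m=16, d=28, a=2
  k=6: m=40, d=1, a=80
d=1 and a=2a₀=80 at k=6, so the next step gives (m, d) = (40, 28) again — its k=1 value — and the period has length 6.

[40; 2, 1, 6, 1, 2, 80]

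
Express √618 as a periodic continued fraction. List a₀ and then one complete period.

a₀ = ⌊√618⌋ = 24.

[24; 1, 6, 8, 6, 1, 48]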